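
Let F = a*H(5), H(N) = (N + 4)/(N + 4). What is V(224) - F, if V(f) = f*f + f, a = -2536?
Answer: 52936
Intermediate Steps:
H(N) = 1 (H(N) = (4 + N)/(4 + N) = 1)
V(f) = f + f² (V(f) = f² + f = f + f²)
F = -2536 (F = -2536*1 = -2536)
V(224) - F = 224*(1 + 224) - 1*(-2536) = 224*225 + 2536 = 50400 + 2536 = 52936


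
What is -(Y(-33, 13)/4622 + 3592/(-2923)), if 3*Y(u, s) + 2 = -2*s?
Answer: 24944258/20265159 ≈ 1.2309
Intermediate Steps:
Y(u, s) = -⅔ - 2*s/3 (Y(u, s) = -⅔ + (-2*s)/3 = -⅔ - 2*s/3)
-(Y(-33, 13)/4622 + 3592/(-2923)) = -((-⅔ - ⅔*13)/4622 + 3592/(-2923)) = -((-⅔ - 26/3)*(1/4622) + 3592*(-1/2923)) = -(-28/3*1/4622 - 3592/2923) = -(-14/6933 - 3592/2923) = -1*(-24944258/20265159) = 24944258/20265159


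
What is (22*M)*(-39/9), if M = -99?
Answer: 9438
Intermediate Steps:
(22*M)*(-39/9) = (22*(-99))*(-39/9) = -(-84942)/9 = -2178*(-13/3) = 9438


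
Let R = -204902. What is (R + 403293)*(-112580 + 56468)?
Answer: -11132115792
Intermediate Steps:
(R + 403293)*(-112580 + 56468) = (-204902 + 403293)*(-112580 + 56468) = 198391*(-56112) = -11132115792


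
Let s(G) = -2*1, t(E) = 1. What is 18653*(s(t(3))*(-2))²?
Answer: 298448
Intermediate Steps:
s(G) = -2
18653*(s(t(3))*(-2))² = 18653*(-2*(-2))² = 18653*4² = 18653*16 = 298448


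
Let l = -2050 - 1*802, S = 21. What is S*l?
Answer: -59892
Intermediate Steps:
l = -2852 (l = -2050 - 802 = -2852)
S*l = 21*(-2852) = -59892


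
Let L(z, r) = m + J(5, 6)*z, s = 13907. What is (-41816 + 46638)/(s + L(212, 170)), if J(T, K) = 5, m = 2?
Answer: 4822/14969 ≈ 0.32213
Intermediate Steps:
L(z, r) = 2 + 5*z
(-41816 + 46638)/(s + L(212, 170)) = (-41816 + 46638)/(13907 + (2 + 5*212)) = 4822/(13907 + (2 + 1060)) = 4822/(13907 + 1062) = 4822/14969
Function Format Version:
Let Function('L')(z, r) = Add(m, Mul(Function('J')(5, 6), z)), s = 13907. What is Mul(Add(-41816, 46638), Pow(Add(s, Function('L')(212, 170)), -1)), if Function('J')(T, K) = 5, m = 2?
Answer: Rational(4822, 14969) ≈ 0.32213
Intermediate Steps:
Function('L')(z, r) = Add(2, Mul(5, z))
Mul(Add(-41816, 46638), Pow(Add(s, Function('L')(212, 170)), -1)) = Mul(Add(-41816, 46638), Pow(Add(13907, Add(2, Mul(5, 212))), -1)) = Mul(4822, Pow(Add(13907, Add(2, 1060)), -1)) = Mul(4822, Pow(Add(13907, 1062), -1)) = Mul(4822, Pow(14969, -1)) = Mul(4822, Rational(1, 14969)) = Rational(4822, 14969)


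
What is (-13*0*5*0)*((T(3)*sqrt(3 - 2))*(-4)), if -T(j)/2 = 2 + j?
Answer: 0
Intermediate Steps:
T(j) = -4 - 2*j (T(j) = -2*(2 + j) = -4 - 2*j)
(-13*0*5*0)*((T(3)*sqrt(3 - 2))*(-4)) = (-13*0*5*0)*(((-4 - 2*3)*sqrt(3 - 2))*(-4)) = (-0*0)*(((-4 - 6)*sqrt(1))*(-4)) = (-13*0)*(-10*1*(-4)) = 0*(-10*(-4)) = 0*40 = 0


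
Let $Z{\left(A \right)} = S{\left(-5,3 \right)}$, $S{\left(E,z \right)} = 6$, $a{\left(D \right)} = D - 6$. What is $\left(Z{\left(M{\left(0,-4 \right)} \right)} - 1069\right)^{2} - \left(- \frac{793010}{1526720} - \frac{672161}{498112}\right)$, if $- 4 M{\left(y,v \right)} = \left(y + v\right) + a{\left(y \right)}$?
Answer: $\frac{2685367127776585}{2376492352} \approx 1.13 \cdot 10^{6}$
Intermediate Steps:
$a{\left(D \right)} = -6 + D$ ($a{\left(D \right)} = D - 6 = -6 + D$)
$M{\left(y,v \right)} = \frac{3}{2} - \frac{y}{2} - \frac{v}{4}$ ($M{\left(y,v \right)} = - \frac{\left(y + v\right) + \left(-6 + y\right)}{4} = - \frac{\left(v + y\right) + \left(-6 + y\right)}{4} = - \frac{-6 + v + 2 y}{4} = \frac{3}{2} - \frac{y}{2} - \frac{v}{4}$)
$Z{\left(A \right)} = 6$
$\left(Z{\left(M{\left(0,-4 \right)} \right)} - 1069\right)^{2} - \left(- \frac{793010}{1526720} - \frac{672161}{498112}\right) = \left(6 - 1069\right)^{2} - \left(- \frac{793010}{1526720} - \frac{672161}{498112}\right) = \left(-1063\right)^{2} - \left(\left(-793010\right) \frac{1}{1526720} - \frac{672161}{498112}\right) = 1129969 - \left(- \frac{79301}{152672} - \frac{672161}{498112}\right) = 1129969 - - \frac{4441279497}{2376492352} = 1129969 + \frac{4441279497}{2376492352} = \frac{2685367127776585}{2376492352}$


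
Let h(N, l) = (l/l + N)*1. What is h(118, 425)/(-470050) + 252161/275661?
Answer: 995760289/1088860950 ≈ 0.91450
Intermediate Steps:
h(N, l) = 1 + N (h(N, l) = (1 + N)*1 = 1 + N)
h(118, 425)/(-470050) + 252161/275661 = (1 + 118)/(-470050) + 252161/275661 = 119*(-1/470050) + 252161*(1/275661) = -1/3950 + 252161/275661 = 995760289/1088860950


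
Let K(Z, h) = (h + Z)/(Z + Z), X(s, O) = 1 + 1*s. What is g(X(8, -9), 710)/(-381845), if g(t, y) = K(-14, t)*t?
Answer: -9/2138332 ≈ -4.2089e-6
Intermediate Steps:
X(s, O) = 1 + s
K(Z, h) = (Z + h)/(2*Z) (K(Z, h) = (Z + h)/((2*Z)) = (Z + h)*(1/(2*Z)) = (Z + h)/(2*Z))
g(t, y) = t*(½ - t/28) (g(t, y) = ((½)*(-14 + t)/(-14))*t = ((½)*(-1/14)*(-14 + t))*t = (½ - t/28)*t = t*(½ - t/28))
g(X(8, -9), 710)/(-381845) = ((1 + 8)*(14 - (1 + 8))/28)/(-381845) = ((1/28)*9*(14 - 1*9))*(-1/381845) = ((1/28)*9*(14 - 9))*(-1/381845) = ((1/28)*9*5)*(-1/381845) = (45/28)*(-1/381845) = -9/2138332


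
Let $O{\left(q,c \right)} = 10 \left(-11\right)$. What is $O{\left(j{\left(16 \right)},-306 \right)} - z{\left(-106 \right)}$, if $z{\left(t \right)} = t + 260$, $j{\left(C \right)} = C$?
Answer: $-264$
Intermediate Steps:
$O{\left(q,c \right)} = -110$
$z{\left(t \right)} = 260 + t$
$O{\left(j{\left(16 \right)},-306 \right)} - z{\left(-106 \right)} = -110 - \left(260 - 106\right) = -110 - 154 = -264$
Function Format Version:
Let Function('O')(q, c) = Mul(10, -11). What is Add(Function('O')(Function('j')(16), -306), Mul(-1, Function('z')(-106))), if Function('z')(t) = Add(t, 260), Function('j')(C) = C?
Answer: -264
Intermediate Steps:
Function('O')(q, c) = -110
Function('z')(t) = Add(260, t)
Add(Function('O')(Function('j')(16), -306), Mul(-1, Function('z')(-106))) = Add(-110, Mul(-1, Add(260, -106))) = Add(-110, Mul(-1, 154)) = Add(-110, -154) = -264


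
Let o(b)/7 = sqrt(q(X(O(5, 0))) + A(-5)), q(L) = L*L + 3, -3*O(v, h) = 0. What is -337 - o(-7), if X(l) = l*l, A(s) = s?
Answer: -337 - 7*I*sqrt(2) ≈ -337.0 - 9.8995*I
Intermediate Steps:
O(v, h) = 0 (O(v, h) = -1/3*0 = 0)
X(l) = l**2
q(L) = 3 + L**2 (q(L) = L**2 + 3 = 3 + L**2)
o(b) = 7*I*sqrt(2) (o(b) = 7*sqrt((3 + (0**2)**2) - 5) = 7*sqrt((3 + 0**2) - 5) = 7*sqrt((3 + 0) - 5) = 7*sqrt(3 - 5) = 7*sqrt(-2) = 7*(I*sqrt(2)) = 7*I*sqrt(2))
-337 - o(-7) = -337 - 7*I*sqrt(2)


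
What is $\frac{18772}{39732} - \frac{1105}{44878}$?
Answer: $\frac{199636489}{445773174} \approx 0.44784$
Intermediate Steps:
$\frac{18772}{39732} - \frac{1105}{44878} = 18772 \cdot \frac{1}{39732} - \frac{1105}{44878} = \frac{4693}{9933} - \frac{1105}{44878} = \frac{199636489}{445773174}$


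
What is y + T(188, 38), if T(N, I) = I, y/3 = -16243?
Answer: -48691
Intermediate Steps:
y = -48729 (y = 3*(-16243) = -48729)
y + T(188, 38) = -48729 + 38 = -48691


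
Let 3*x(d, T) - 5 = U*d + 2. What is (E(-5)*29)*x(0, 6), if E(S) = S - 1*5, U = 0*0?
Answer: -2030/3 ≈ -676.67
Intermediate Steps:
U = 0
E(S) = -5 + S (E(S) = S - 5 = -5 + S)
x(d, T) = 7/3 (x(d, T) = 5/3 + (0*d + 2)/3 = 5/3 + (0 + 2)/3 = 5/3 + (1/3)*2 = 5/3 + 2/3 = 7/3)
(E(-5)*29)*x(0, 6) = ((-5 - 5)*29)*(7/3) = -10*29*(7/3) = -290*7/3 = -2030/3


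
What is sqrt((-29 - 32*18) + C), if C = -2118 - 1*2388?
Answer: I*sqrt(5111) ≈ 71.491*I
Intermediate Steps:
C = -4506 (C = -2118 - 2388 = -4506)
sqrt((-29 - 32*18) + C) = sqrt((-29 - 32*18) - 4506) = sqrt((-29 - 576) - 4506) = sqrt(-605 - 4506) = sqrt(-5111) = I*sqrt(5111)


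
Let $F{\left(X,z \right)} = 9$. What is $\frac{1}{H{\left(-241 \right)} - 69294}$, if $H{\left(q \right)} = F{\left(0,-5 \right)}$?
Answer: $- \frac{1}{69285} \approx -1.4433 \cdot 10^{-5}$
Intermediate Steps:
$H{\left(q \right)} = 9$
$\frac{1}{H{\left(-241 \right)} - 69294} = \frac{1}{9 - 69294} = \frac{1}{-69285} = - \frac{1}{69285}$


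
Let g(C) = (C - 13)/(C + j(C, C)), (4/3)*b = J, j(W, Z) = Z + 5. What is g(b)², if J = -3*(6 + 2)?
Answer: 1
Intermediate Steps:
j(W, Z) = 5 + Z
J = -24 (J = -3*8 = -24)
b = -18 (b = (¾)*(-24) = -18)
g(C) = (-13 + C)/(5 + 2*C) (g(C) = (C - 13)/(C + (5 + C)) = (-13 + C)/(5 + 2*C))
g(b)² = ((-13 - 18)/(5 + 2*(-18)))² = (-31/(5 - 36))² = (-31/(-31))² = (-1/31*(-31))² = 1² = 1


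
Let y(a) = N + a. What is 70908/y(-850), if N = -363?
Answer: -70908/1213 ≈ -58.457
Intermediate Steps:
y(a) = -363 + a
70908/y(-850) = 70908/(-363 - 850) = 70908/(-1213) = 70908*(-1/1213) = -70908/1213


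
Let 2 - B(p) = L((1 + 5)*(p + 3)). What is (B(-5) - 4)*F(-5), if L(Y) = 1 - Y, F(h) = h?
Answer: 75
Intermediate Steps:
B(p) = 19 + 6*p (B(p) = 2 - (1 - (1 + 5)*(p + 3)) = 2 - (1 - 6*(3 + p)) = 2 - (1 - (18 + 6*p)) = 2 - (1 + (-18 - 6*p)) = 2 - (-17 - 6*p) = 2 + (17 + 6*p) = 19 + 6*p)
(B(-5) - 4)*F(-5) = ((19 + 6*(-5)) - 4)*(-5) = ((19 - 30) - 4)*(-5) = (-11 - 4)*(-5) = -15*(-5) = 75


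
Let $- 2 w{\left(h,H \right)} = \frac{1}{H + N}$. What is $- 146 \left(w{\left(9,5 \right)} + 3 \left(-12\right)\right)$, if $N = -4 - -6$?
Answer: $\frac{36865}{7} \approx 5266.4$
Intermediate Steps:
$N = 2$ ($N = -4 + 6 = 2$)
$w{\left(h,H \right)} = - \frac{1}{2 \left(2 + H\right)}$ ($w{\left(h,H \right)} = - \frac{1}{2 \left(H + 2\right)} = - \frac{1}{2 \left(2 + H\right)}$)
$- 146 \left(w{\left(9,5 \right)} + 3 \left(-12\right)\right) = - 146 \left(- \frac{1}{4 + 2 \cdot 5} + 3 \left(-12\right)\right) = - 146 \left(- \frac{1}{4 + 10} - 36\right) = - 146 \left(- \frac{1}{14} - 36\right) = \left(-146\right) \left(- \frac{505}{14}\right) = \frac{36865}{7}$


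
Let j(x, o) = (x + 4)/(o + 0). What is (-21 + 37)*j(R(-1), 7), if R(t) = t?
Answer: 48/7 ≈ 6.8571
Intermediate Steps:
j(x, o) = (4 + x)/o
(-21 + 37)*j(R(-1), 7) = (-21 + 37)*((4 - 1)/7) = 16*((⅐)*3) = 16*(3/7) = 48/7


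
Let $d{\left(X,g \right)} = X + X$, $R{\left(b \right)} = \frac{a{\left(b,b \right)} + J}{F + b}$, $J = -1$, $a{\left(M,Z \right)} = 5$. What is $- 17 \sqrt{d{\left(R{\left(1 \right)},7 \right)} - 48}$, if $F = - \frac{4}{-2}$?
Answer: $- \frac{34 i \sqrt{102}}{3} \approx - 114.46 i$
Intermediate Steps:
$F = 2$ ($F = \left(-4\right) \left(- \frac{1}{2}\right) = 2$)
$R{\left(b \right)} = \frac{4}{2 + b}$ ($R{\left(b \right)} = \frac{5 - 1}{2 + b} = \frac{4}{2 + b}$)
$d{\left(X,g \right)} = 2 X$
$- 17 \sqrt{d{\left(R{\left(1 \right)},7 \right)} - 48} = - 17 \sqrt{2 \frac{4}{2 + 1} - 48} = - 17 \sqrt{2 \cdot \frac{4}{3} - 48} = - 17 \sqrt{\frac{8}{3} - 48} = - 17 \sqrt{- \frac{136}{3}} = - 17 \frac{2 i \sqrt{102}}{3} = - \frac{34 i \sqrt{102}}{3}$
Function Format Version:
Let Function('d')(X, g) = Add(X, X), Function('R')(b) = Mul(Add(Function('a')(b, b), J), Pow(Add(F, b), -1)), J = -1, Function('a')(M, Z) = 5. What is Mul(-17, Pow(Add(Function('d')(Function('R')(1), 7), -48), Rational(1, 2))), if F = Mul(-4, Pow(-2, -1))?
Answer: Mul(Rational(-34, 3), I, Pow(102, Rational(1, 2))) ≈ Mul(-114.46, I)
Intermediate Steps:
F = 2 (F = Mul(-4, Rational(-1, 2)) = 2)
Function('R')(b) = Mul(4, Pow(Add(2, b), -1)) (Function('R')(b) = Mul(Add(5, -1), Pow(Add(2, b), -1)) = Mul(4, Pow(Add(2, b), -1)))
Function('d')(X, g) = Mul(2, X)
Mul(-17, Pow(Add(Function('d')(Function('R')(1), 7), -48), Rational(1, 2))) = Mul(-17, Pow(Add(Mul(2, Mul(4, Pow(Add(2, 1), -1))), -48), Rational(1, 2))) = Mul(-17, Pow(Add(Mul(2, Mul(4, Pow(3, -1))), -48), Rational(1, 2))) = Mul(-17, Pow(Add(Mul(2, Mul(4, Rational(1, 3))), -48), Rational(1, 2))) = Mul(-17, Pow(Add(Mul(2, Rational(4, 3)), -48), Rational(1, 2))) = Mul(-17, Pow(Add(Rational(8, 3), -48), Rational(1, 2))) = Mul(-17, Pow(Rational(-136, 3), Rational(1, 2))) = Mul(-17, Mul(Rational(2, 3), I, Pow(102, Rational(1, 2)))) = Mul(Rational(-34, 3), I, Pow(102, Rational(1, 2)))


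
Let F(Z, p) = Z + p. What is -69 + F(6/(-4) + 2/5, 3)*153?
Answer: 2217/10 ≈ 221.70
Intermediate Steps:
-69 + F(6/(-4) + 2/5, 3)*153 = -69 + ((6/(-4) + 2/5) + 3)*153 = -69 + ((6*(-¼) + 2*(⅕)) + 3)*153 = -69 + ((-3/2 + ⅖) + 3)*153 = -69 + (-11/10 + 3)*153 = -69 + (19/10)*153 = -69 + 2907/10 = 2217/10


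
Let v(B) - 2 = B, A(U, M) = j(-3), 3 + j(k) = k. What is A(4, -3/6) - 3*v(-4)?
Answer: 0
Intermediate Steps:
j(k) = -3 + k
A(U, M) = -6 (A(U, M) = -3 - 3 = -6)
v(B) = 2 + B
A(4, -3/6) - 3*v(-4) = -6 - 3*(2 - 4) = -6 - 3*(-2) = -6 + 6 = 0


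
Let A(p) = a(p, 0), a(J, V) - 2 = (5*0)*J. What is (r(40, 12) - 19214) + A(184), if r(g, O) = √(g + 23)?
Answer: -19212 + 3*√7 ≈ -19204.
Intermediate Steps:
r(g, O) = √(23 + g)
a(J, V) = 2 (a(J, V) = 2 + (5*0)*J = 2 + 0*J = 2 + 0 = 2)
A(p) = 2
(r(40, 12) - 19214) + A(184) = (√(23 + 40) - 19214) + 2 = (√63 - 19214) + 2 = (3*√7 - 19214) + 2 = (-19214 + 3*√7) + 2 = -19212 + 3*√7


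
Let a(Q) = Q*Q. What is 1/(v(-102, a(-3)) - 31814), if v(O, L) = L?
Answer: -1/31805 ≈ -3.1442e-5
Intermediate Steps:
a(Q) = Q²
1/(v(-102, a(-3)) - 31814) = 1/((-3)² - 31814) = 1/(9 - 31814) = 1/(-31805) = -1/31805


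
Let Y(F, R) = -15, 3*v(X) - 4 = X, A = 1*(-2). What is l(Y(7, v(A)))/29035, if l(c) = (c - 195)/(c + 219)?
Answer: -7/197438 ≈ -3.5454e-5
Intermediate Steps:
A = -2
v(X) = 4/3 + X/3
l(c) = (-195 + c)/(219 + c)
l(Y(7, v(A)))/29035 = ((-195 - 15)/(219 - 15))/29035 = (-210/204)*(1/29035) = ((1/204)*(-210))*(1/29035) = -35/34*1/29035 = -7/197438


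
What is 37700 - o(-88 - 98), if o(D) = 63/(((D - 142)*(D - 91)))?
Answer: 3425271137/90856 ≈ 37700.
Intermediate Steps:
o(D) = 63/((-142 + D)*(-91 + D)) (o(D) = 63/(((-142 + D)*(-91 + D))) = 63*(1/((-142 + D)*(-91 + D))) = 63/((-142 + D)*(-91 + D)))
37700 - o(-88 - 98) = 37700 - 63/(12922 + (-88 - 98)**2 - 233*(-88 - 98)) = 37700 - 63/(12922 + (-186)**2 - 233*(-186)) = 37700 - 63/(12922 + 34596 + 43338) = 37700 - 63/90856 = 3425271137/90856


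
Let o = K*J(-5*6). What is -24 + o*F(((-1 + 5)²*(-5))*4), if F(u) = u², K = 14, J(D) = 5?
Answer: 7167976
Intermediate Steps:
o = 70 (o = 14*5 = 70)
-24 + o*F(((-1 + 5)²*(-5))*4) = -24 + 70*(((-1 + 5)²*(-5))*4)² = -24 + 70*((4²*(-5))*4)² = -24 + 70*((16*(-5))*4)² = -24 + 70*(-80*4)² = -24 + 70*(-320)² = -24 + 70*102400 = -24 + 7168000 = 7167976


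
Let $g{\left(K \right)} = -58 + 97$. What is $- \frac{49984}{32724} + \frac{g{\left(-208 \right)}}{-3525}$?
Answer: $- \frac{14789153}{9612675} \approx -1.5385$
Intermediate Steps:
$g{\left(K \right)} = 39$
$- \frac{49984}{32724} + \frac{g{\left(-208 \right)}}{-3525} = - \frac{49984}{32724} + \frac{39}{-3525} = \left(-49984\right) \frac{1}{32724} + 39 \left(- \frac{1}{3525}\right) = - \frac{12496}{8181} - \frac{13}{1175} = - \frac{14789153}{9612675}$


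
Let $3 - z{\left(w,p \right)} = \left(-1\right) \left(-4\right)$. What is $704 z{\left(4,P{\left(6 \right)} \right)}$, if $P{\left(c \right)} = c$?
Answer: $-704$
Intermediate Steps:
$z{\left(w,p \right)} = -1$ ($z{\left(w,p \right)} = 3 - \left(-1\right) \left(-4\right) = 3 - 4 = -1$)
$704 z{\left(4,P{\left(6 \right)} \right)} = 704 \left(-1\right) = -704$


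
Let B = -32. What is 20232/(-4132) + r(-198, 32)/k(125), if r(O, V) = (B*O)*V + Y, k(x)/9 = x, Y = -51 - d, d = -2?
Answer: 203701949/1162125 ≈ 175.28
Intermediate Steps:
Y = -49 (Y = -51 - 1*(-2) = -51 + 2 = -49)
k(x) = 9*x
r(O, V) = -49 - 32*O*V (r(O, V) = (-32*O)*V - 49 = -32*O*V - 49 = -49 - 32*O*V)
20232/(-4132) + r(-198, 32)/k(125) = 20232/(-4132) + (-49 - 32*(-198)*32)/((9*125)) = 20232*(-1/4132) + (-49 + 202752)/1125 = -5058/1033 + 202703*(1/1125) = -5058/1033 + 202703/1125 = 203701949/1162125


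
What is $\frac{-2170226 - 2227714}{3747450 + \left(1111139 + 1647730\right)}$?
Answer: $- \frac{1465980}{2168773} \approx -0.67595$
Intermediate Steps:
$\frac{-2170226 - 2227714}{3747450 + \left(1111139 + 1647730\right)} = - \frac{4397940}{3747450 + 2758869} = - \frac{4397940}{6506319} = \left(-4397940\right) \frac{1}{6506319} = - \frac{1465980}{2168773}$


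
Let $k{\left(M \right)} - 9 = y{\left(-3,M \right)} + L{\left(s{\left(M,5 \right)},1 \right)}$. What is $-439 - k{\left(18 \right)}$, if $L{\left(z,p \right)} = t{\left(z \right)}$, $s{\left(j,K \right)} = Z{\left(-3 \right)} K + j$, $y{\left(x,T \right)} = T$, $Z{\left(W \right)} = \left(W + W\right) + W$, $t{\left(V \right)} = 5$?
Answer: $-471$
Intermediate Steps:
$Z{\left(W \right)} = 3 W$ ($Z{\left(W \right)} = 2 W + W = 3 W$)
$s{\left(j,K \right)} = j - 9 K$ ($s{\left(j,K \right)} = 3 \left(-3\right) K + j = - 9 K + j = j - 9 K$)
$L{\left(z,p \right)} = 5$
$k{\left(M \right)} = 14 + M$ ($k{\left(M \right)} = 9 + \left(M + 5\right) = 9 + \left(5 + M\right) = 14 + M$)
$-439 - k{\left(18 \right)} = -439 - \left(14 + 18\right) = -439 - 32 = -471$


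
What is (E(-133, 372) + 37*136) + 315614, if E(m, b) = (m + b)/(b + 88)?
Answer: 147497399/460 ≈ 3.2065e+5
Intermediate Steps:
E(m, b) = (b + m)/(88 + b)
(E(-133, 372) + 37*136) + 315614 = ((372 - 133)/(88 + 372) + 37*136) + 315614 = (239/460 + 5032) + 315614 = 2314959/460 + 315614 = 147497399/460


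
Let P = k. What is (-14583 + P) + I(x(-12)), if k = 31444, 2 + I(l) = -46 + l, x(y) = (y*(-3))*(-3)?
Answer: 16705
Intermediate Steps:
x(y) = 9*y (x(y) = -3*y*(-3) = 9*y)
I(l) = -48 + l (I(l) = -2 + (-46 + l) = -48 + l)
P = 31444
(-14583 + P) + I(x(-12)) = (-14583 + 31444) + (-48 + 9*(-12)) = 16861 + (-48 - 108) = 16861 - 156 = 16705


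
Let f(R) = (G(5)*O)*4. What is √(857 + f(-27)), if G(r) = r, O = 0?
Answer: √857 ≈ 29.275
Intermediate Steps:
f(R) = 0 (f(R) = (5*0)*4 = 0*4 = 0)
√(857 + f(-27)) = √(857 + 0) = √857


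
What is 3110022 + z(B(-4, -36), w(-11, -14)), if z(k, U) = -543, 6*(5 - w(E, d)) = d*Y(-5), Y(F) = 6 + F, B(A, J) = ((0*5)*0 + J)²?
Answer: 3109479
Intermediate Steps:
B(A, J) = J² (B(A, J) = (0*0 + J)² = (0 + J)² = J²)
w(E, d) = 5 - d/6 (w(E, d) = 5 - d*(6 - 5)/6 = 5 - d/6)
3110022 + z(B(-4, -36), w(-11, -14)) = 3110022 - 543 = 3109479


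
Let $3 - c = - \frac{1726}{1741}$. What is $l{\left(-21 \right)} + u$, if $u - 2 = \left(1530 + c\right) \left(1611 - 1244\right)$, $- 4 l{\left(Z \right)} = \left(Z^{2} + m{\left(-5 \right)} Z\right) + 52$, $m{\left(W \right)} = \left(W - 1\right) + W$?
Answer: $\frac{979827554}{1741} \approx 5.628 \cdot 10^{5}$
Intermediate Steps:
$c = \frac{6949}{1741}$ ($c = 3 - - \frac{1726}{1741} = 3 + \frac{1726}{1741} = \frac{6949}{1741} \approx 3.9914$)
$m{\left(W \right)} = -1 + 2 W$ ($m{\left(W \right)} = \left(-1 + W\right) + W = -1 + 2 W$)
$l{\left(Z \right)} = -13 - \frac{Z^{2}}{4} + \frac{11 Z}{4}$ ($l{\left(Z \right)} = - \frac{\left(Z^{2} + \left(-1 + 2 \left(-5\right)\right) Z\right) + 52}{4} = - \frac{\left(Z^{2} + \left(-1 - 10\right) Z\right) + 52}{4} = - \frac{\left(Z^{2} - 11 Z\right) + 52}{4} = - \frac{52 + Z^{2} - 11 Z}{4} = -13 - \frac{Z^{2}}{4} + \frac{11 Z}{4}$)
$u = \frac{980142675}{1741}$ ($u = 2 + \left(1530 + \frac{6949}{1741}\right) \left(1611 - 1244\right) = 2 + \frac{2670679}{1741} \cdot 367 = 2 + \frac{980139193}{1741} = \frac{980142675}{1741} \approx 5.6298 \cdot 10^{5}$)
$l{\left(-21 \right)} + u = \left(-13 - \frac{\left(-21\right)^{2}}{4} + \frac{11}{4} \left(-21\right)\right) + \frac{980142675}{1741} = \left(-13 - \frac{441}{4} - \frac{231}{4}\right) + \frac{980142675}{1741} = -181 + \frac{980142675}{1741} = \frac{979827554}{1741}$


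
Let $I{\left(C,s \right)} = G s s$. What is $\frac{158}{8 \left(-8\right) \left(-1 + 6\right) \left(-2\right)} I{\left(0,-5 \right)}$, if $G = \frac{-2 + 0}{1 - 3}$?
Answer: $\frac{395}{64} \approx 6.1719$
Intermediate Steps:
$G = 1$ ($G = - \frac{2}{-2} = \left(-2\right) \left(- \frac{1}{2}\right) = 1$)
$I{\left(C,s \right)} = s^{2}$ ($I{\left(C,s \right)} = 1 s s = s s = s^{2}$)
$\frac{158}{8 \left(-8\right) \left(-1 + 6\right) \left(-2\right)} I{\left(0,-5 \right)} = \frac{158}{8 \left(-8\right) \left(-1 + 6\right) \left(-2\right)} \left(-5\right)^{2} = \frac{158}{\left(-64\right) 5 \left(-2\right)} 25 = \frac{158}{\left(-64\right) \left(-10\right)} 25 = \frac{158}{640} \cdot 25 = 158 \cdot \frac{1}{640} \cdot 25 = \frac{79}{320} \cdot 25 = \frac{395}{64}$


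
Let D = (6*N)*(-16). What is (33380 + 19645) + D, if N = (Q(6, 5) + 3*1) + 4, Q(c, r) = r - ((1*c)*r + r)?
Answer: 55233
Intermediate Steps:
Q(c, r) = -c*r (Q(c, r) = r - (c*r + r) = r - (r + c*r) = r + (-r - c*r) = -c*r)
N = -23 (N = (-1*6*5 + 3*1) + 4 = (-30 + 3) + 4 = -27 + 4 = -23)
D = 2208 (D = (6*(-23))*(-16) = -138*(-16) = 2208)
(33380 + 19645) + D = (33380 + 19645) + 2208 = 53025 + 2208 = 55233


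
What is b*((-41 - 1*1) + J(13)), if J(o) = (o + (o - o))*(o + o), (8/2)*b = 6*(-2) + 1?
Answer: -814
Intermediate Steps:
b = -11/4 (b = (6*(-2) + 1)/4 = (-12 + 1)/4 = (1/4)*(-11) = -11/4 ≈ -2.7500)
J(o) = 2*o**2 (J(o) = (o + 0)*(2*o) = o*(2*o) = 2*o**2)
b*((-41 - 1*1) + J(13)) = -11*((-41 - 1*1) + 2*13**2)/4 = -11*((-41 - 1) + 2*169)/4 = -11*(-42 + 338)/4 = -11/4*296 = -814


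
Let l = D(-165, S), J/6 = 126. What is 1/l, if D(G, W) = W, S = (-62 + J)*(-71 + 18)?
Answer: -1/36782 ≈ -2.7187e-5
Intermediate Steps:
J = 756 (J = 6*126 = 756)
S = -36782 (S = (-62 + 756)*(-71 + 18) = 694*(-53) = -36782)
l = -36782
1/l = 1/(-36782) = -1/36782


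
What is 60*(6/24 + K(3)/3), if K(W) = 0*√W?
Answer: 15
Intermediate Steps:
K(W) = 0
60*(6/24 + K(3)/3) = 60*(6/24 + 0/3) = 60*(6*(1/24) + 0*(⅓)) = 60*(¼ + 0) = 60*(¼) = 15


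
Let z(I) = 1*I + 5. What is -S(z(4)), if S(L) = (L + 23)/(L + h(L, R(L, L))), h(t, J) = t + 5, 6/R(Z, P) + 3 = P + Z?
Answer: -32/23 ≈ -1.3913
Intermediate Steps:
z(I) = 5 + I (z(I) = I + 5 = 5 + I)
R(Z, P) = 6/(-3 + P + Z) (R(Z, P) = 6/(-3 + (P + Z)) = 6/(-3 + P + Z))
h(t, J) = 5 + t
S(L) = (23 + L)/(5 + 2*L) (S(L) = (L + 23)/(L + (5 + L)) = (23 + L)/(5 + 2*L))
-S(z(4)) = -(23 + (5 + 4))/(5 + 2*(5 + 4)) = -(23 + 9)/(5 + 2*9) = -32/(5 + 18) = -32/23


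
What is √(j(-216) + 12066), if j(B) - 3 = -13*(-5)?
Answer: √12134 ≈ 110.15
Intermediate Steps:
j(B) = 68 (j(B) = 3 - 13*(-5) = 3 + 65 = 68)
√(j(-216) + 12066) = √(68 + 12066) = √12134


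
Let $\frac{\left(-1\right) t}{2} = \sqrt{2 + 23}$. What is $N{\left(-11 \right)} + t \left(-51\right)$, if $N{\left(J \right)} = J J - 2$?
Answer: $629$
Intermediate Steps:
$N{\left(J \right)} = -2 + J^{2}$ ($N{\left(J \right)} = J^{2} - 2 = -2 + J^{2}$)
$t = -10$ ($t = - 2 \sqrt{2 + 23} = - 2 \sqrt{25} = \left(-2\right) 5 = -10$)
$N{\left(-11 \right)} + t \left(-51\right) = \left(-2 + \left(-11\right)^{2}\right) - -510 = \left(-2 + 121\right) + 510 = 119 + 510 = 629$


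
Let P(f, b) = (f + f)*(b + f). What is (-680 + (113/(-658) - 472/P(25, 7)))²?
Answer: 2004774745133521/4329640000 ≈ 4.6304e+5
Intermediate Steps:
P(f, b) = 2*f*(b + f) (P(f, b) = (2*f)*(b + f) = 2*f*(b + f))
(-680 + (113/(-658) - 472/P(25, 7)))² = (-680 + (113/(-658) - 472*1/(50*(7 + 25))))² = (-680 + (113*(-1/658) - 472/(2*25*32)))² = (-680 + (-113/658 - 472/1600))² = (-680 + (-113/658 - 472*1/1600))² = (-680 + (-113/658 - 59/200))² = (-680 - 30711/65800)² = (-44774711/65800)² = 2004774745133521/4329640000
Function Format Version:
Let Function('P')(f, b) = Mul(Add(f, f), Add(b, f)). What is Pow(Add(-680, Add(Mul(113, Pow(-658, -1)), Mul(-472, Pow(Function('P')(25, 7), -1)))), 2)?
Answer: Rational(2004774745133521, 4329640000) ≈ 4.6304e+5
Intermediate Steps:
Function('P')(f, b) = Mul(2, f, Add(b, f)) (Function('P')(f, b) = Mul(Mul(2, f), Add(b, f)) = Mul(2, f, Add(b, f)))
Pow(Add(-680, Add(Mul(113, Pow(-658, -1)), Mul(-472, Pow(Function('P')(25, 7), -1)))), 2) = Pow(Add(-680, Add(Mul(113, Pow(-658, -1)), Mul(-472, Pow(Mul(2, 25, Add(7, 25)), -1)))), 2) = Pow(Add(-680, Add(Mul(113, Rational(-1, 658)), Mul(-472, Pow(Mul(2, 25, 32), -1)))), 2) = Pow(Add(-680, Add(Rational(-113, 658), Mul(-472, Pow(1600, -1)))), 2) = Pow(Add(-680, Add(Rational(-113, 658), Mul(-472, Rational(1, 1600)))), 2) = Pow(Add(-680, Add(Rational(-113, 658), Rational(-59, 200))), 2) = Pow(Add(-680, Rational(-30711, 65800)), 2) = Pow(Rational(-44774711, 65800), 2) = Rational(2004774745133521, 4329640000)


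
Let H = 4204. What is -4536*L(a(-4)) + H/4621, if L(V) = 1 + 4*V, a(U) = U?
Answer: 314417044/4621 ≈ 68041.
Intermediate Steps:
-4536*L(a(-4)) + H/4621 = -4536/(1/(1 + 4*(-4))) + 4204/4621 = -4536/(1/(1 - 16)) + 4204*(1/4621) = -4536/(1/(-15)) + 4204/4621 = -4536/(-1/15) + 4204/4621 = -4536*(-15) + 4204/4621 = 68040 + 4204/4621 = 314417044/4621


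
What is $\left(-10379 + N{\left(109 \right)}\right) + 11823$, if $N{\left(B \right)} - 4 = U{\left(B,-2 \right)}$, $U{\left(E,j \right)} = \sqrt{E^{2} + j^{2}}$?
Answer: $1448 + \sqrt{11885} \approx 1557.0$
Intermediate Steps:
$N{\left(B \right)} = 4 + \sqrt{4 + B^{2}}$ ($N{\left(B \right)} = 4 + \sqrt{B^{2} + \left(-2\right)^{2}} = 4 + \sqrt{B^{2} + 4} = 4 + \sqrt{4 + B^{2}}$)
$\left(-10379 + N{\left(109 \right)}\right) + 11823 = \left(-10379 + \left(4 + \sqrt{4 + 109^{2}}\right)\right) + 11823 = \left(-10379 + \left(4 + \sqrt{4 + 11881}\right)\right) + 11823 = \left(-10379 + \left(4 + \sqrt{11885}\right)\right) + 11823 = \left(-10375 + \sqrt{11885}\right) + 11823 = 1448 + \sqrt{11885}$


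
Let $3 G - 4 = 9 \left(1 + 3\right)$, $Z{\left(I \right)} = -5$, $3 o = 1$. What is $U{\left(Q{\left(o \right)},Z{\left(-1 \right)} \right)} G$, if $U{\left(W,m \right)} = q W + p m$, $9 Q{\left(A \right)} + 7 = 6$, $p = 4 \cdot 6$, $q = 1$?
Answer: $- \frac{43240}{27} \approx -1601.5$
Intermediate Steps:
$o = \frac{1}{3}$ ($o = \frac{1}{3} \cdot 1 = \frac{1}{3} \approx 0.33333$)
$p = 24$
$Q{\left(A \right)} = - \frac{1}{9}$ ($Q{\left(A \right)} = - \frac{7}{9} + \frac{1}{9} \cdot 6 = - \frac{7}{9} + \frac{2}{3} = - \frac{1}{9}$)
$U{\left(W,m \right)} = W + 24 m$ ($U{\left(W,m \right)} = 1 W + 24 m = W + 24 m$)
$G = \frac{40}{3}$ ($G = \frac{4}{3} + \frac{9 \left(1 + 3\right)}{3} = \frac{4}{3} + \frac{9 \cdot 4}{3} = \frac{4}{3} + \frac{1}{3} \cdot 36 = \frac{4}{3} + 12 = \frac{40}{3} \approx 13.333$)
$U{\left(Q{\left(o \right)},Z{\left(-1 \right)} \right)} G = \left(- \frac{1}{9} + 24 \left(-5\right)\right) \frac{40}{3} = \left(- \frac{1}{9} - 120\right) \frac{40}{3} = \left(- \frac{1081}{9}\right) \frac{40}{3} = - \frac{43240}{27}$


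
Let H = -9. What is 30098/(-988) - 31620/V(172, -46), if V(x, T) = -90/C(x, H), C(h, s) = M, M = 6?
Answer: 1026303/494 ≈ 2077.5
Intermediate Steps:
C(h, s) = 6
V(x, T) = -15 (V(x, T) = -90/6 = -90*⅙ = -15)
30098/(-988) - 31620/V(172, -46) = 30098/(-988) - 31620/(-15) = 30098*(-1/988) - 31620*(-1/15) = -15049/494 + 2108 = 1026303/494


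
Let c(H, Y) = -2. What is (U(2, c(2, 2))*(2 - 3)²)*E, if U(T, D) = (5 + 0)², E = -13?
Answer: -325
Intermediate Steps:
U(T, D) = 25 (U(T, D) = 5² = 25)
(U(2, c(2, 2))*(2 - 3)²)*E = (25*(2 - 3)²)*(-13) = (25*(-1)²)*(-13) = (25*1)*(-13) = 25*(-13) = -325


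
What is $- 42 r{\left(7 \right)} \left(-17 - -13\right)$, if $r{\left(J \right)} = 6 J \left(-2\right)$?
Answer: $-14112$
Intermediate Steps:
$r{\left(J \right)} = - 12 J$
$- 42 r{\left(7 \right)} \left(-17 - -13\right) = - 42 \left(\left(-12\right) 7\right) \left(-17 - -13\right) = \left(-42\right) \left(-84\right) \left(-17 + 13\right) = 3528 \left(-4\right) = -14112$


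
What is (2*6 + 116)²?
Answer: 16384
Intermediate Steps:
(2*6 + 116)² = (12 + 116)² = 128² = 16384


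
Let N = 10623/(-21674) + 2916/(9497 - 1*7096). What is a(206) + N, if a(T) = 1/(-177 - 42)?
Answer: 8203288585/11396601006 ≈ 0.71980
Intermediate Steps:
a(T) = -1/219 (a(T) = 1/(-219) = -1/219)
N = 37695561/52039274 (N = 10623*(-1/21674) + 2916/(9497 - 7096) = -10623/21674 + 2916/2401 = 37695561/52039274 ≈ 0.72437)
a(206) + N = -1/219 + 37695561/52039274 = 8203288585/11396601006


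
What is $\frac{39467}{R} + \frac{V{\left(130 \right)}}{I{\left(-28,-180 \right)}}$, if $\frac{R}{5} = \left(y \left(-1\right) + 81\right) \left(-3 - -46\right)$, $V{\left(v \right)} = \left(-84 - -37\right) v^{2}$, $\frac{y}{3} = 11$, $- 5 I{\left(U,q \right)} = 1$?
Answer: $\frac{40985919467}{10320} \approx 3.9715 \cdot 10^{6}$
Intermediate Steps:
$I{\left(U,q \right)} = - \frac{1}{5}$ ($I{\left(U,q \right)} = \left(- \frac{1}{5}\right) 1 = - \frac{1}{5}$)
$y = 33$ ($y = 3 \cdot 11 = 33$)
$V{\left(v \right)} = - 47 v^{2}$ ($V{\left(v \right)} = \left(-84 + 37\right) v^{2} = - 47 v^{2}$)
$R = 10320$ ($R = 5 \left(33 \left(-1\right) + 81\right) \left(-3 - -46\right) = 5 \left(-33 + 81\right) \left(-3 + 46\right) = 5 \cdot 48 \cdot 43 = 5 \cdot 2064 = 10320$)
$\frac{39467}{R} + \frac{V{\left(130 \right)}}{I{\left(-28,-180 \right)}} = \frac{39467}{10320} + \frac{\left(-47\right) 130^{2}}{- \frac{1}{5}} = 39467 \cdot \frac{1}{10320} + \left(-47\right) 16900 \left(-5\right) = \frac{39467}{10320} - -3971500 = \frac{39467}{10320} + 3971500 = \frac{40985919467}{10320}$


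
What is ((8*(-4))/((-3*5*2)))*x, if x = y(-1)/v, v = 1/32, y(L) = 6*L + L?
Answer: -3584/15 ≈ -238.93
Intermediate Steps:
y(L) = 7*L
v = 1/32 ≈ 0.031250
x = -224 (x = (7*(-1))/(1/32) = -7*32 = -224)
((8*(-4))/((-3*5*2)))*x = ((8*(-4))/((-3*5*2)))*(-224) = -32/((-15*2))*(-224) = -32/(-30)*(-224) = -32*(-1/30)*(-224) = (16/15)*(-224) = -3584/15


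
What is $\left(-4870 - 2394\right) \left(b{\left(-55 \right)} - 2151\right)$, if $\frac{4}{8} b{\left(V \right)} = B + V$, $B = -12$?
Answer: $16598240$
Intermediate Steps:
$b{\left(V \right)} = -24 + 2 V$ ($b{\left(V \right)} = 2 \left(-12 + V\right) = -24 + 2 V$)
$\left(-4870 - 2394\right) \left(b{\left(-55 \right)} - 2151\right) = \left(-4870 - 2394\right) \left(\left(-24 + 2 \left(-55\right)\right) - 2151\right) = - 7264 \left(\left(-24 - 110\right) - 2151\right) = - 7264 \left(-134 - 2151\right) = \left(-7264\right) \left(-2285\right) = 16598240$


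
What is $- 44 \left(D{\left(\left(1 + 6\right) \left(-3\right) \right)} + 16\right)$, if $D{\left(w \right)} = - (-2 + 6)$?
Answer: $-528$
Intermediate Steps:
$D{\left(w \right)} = -4$ ($D{\left(w \right)} = \left(-1\right) 4 = -4$)
$- 44 \left(D{\left(\left(1 + 6\right) \left(-3\right) \right)} + 16\right) = - 44 \left(-4 + 16\right) = \left(-44\right) 12 = -528$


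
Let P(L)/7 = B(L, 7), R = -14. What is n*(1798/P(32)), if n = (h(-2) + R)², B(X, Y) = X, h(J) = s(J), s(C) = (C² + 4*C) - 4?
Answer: 108779/28 ≈ 3885.0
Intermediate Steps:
s(C) = -4 + C² + 4*C
h(J) = -4 + J² + 4*J
P(L) = 7*L
n = 484 (n = ((-4 + (-2)² + 4*(-2)) - 14)² = ((-4 + 4 - 8) - 14)² = (-8 - 14)² = (-22)² = 484)
n*(1798/P(32)) = 484*(1798/((7*32))) = 484*(1798/224) = 484*(1798*(1/224)) = 484*(899/112) = 108779/28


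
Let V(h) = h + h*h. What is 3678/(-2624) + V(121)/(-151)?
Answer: -19645433/198112 ≈ -99.163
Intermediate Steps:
V(h) = h + h**2
3678/(-2624) + V(121)/(-151) = 3678/(-2624) + (121*(1 + 121))/(-151) = 3678*(-1/2624) + (121*122)*(-1/151) = -1839/1312 + 14762*(-1/151) = -1839/1312 - 14762/151 = -19645433/198112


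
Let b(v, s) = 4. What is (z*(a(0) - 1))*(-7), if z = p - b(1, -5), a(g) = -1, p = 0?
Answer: -56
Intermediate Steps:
z = -4 (z = 0 - 1*4 = 0 - 4 = -4)
(z*(a(0) - 1))*(-7) = -4*(-1 - 1)*(-7) = -4*(-2)*(-7) = 8*(-7) = -56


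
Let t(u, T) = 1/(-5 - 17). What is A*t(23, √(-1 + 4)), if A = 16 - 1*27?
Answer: ½ ≈ 0.50000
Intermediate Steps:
t(u, T) = -1/22 (t(u, T) = 1/(-22) = -1/22)
A = -11 (A = 16 - 27 = -11)
A*t(23, √(-1 + 4)) = -11*(-1/22) = ½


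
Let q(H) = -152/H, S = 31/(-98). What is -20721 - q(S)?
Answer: -657247/31 ≈ -21202.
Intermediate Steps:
S = -31/98 (S = 31*(-1/98) = -31/98 ≈ -0.31633)
-20721 - q(S) = -20721 - (-152)/(-31/98) = -20721 - (-152)*(-98)/31 = -20721 - 1*14896/31 = -20721 - 14896/31 = -657247/31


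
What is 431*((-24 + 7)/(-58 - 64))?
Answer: 7327/122 ≈ 60.057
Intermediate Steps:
431*((-24 + 7)/(-58 - 64)) = 431*(-17/(-122)) = 431*(-17*(-1/122)) = 431*(17/122) = 7327/122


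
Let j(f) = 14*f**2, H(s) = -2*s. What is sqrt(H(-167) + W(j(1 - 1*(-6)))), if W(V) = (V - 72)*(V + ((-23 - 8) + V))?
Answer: 2*sqrt(205927) ≈ 907.58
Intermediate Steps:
W(V) = (-72 + V)*(-31 + 2*V) (W(V) = (-72 + V)*(V + (-31 + V)) = (-72 + V)*(-31 + 2*V))
sqrt(H(-167) + W(j(1 - 1*(-6)))) = sqrt(-2*(-167) + (2232 - 2450*(1 - 1*(-6))**2 + 2*(14*(1 - 1*(-6))**2)**2)) = sqrt(334 + (2232 - 2450*(1 + 6)**2 + 2*(14*(1 + 6)**2)**2)) = sqrt(334 + (2232 - 2450*7**2 + 2*(14*7**2)**2)) = sqrt(334 + (2232 - 2450*49 + 2*(14*49)**2)) = sqrt(334 + (2232 - 175*686 + 2*686**2)) = sqrt(334 + (2232 - 120050 + 2*470596)) = sqrt(334 + (2232 - 120050 + 941192)) = sqrt(334 + 823374) = sqrt(823708) = 2*sqrt(205927)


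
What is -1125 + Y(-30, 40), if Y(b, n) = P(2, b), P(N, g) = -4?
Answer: -1129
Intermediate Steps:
Y(b, n) = -4
-1125 + Y(-30, 40) = -1125 - 4 = -1129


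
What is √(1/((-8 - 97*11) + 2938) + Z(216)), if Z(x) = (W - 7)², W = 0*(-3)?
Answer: 2*√524906/207 ≈ 7.0000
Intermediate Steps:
W = 0
Z(x) = 49 (Z(x) = (0 - 7)² = (-7)² = 49)
√(1/((-8 - 97*11) + 2938) + Z(216)) = √(1/((-8 - 97*11) + 2938) + 49) = √(1/((-8 - 1067) + 2938) + 49) = √(1/(-1075 + 2938) + 49) = √(1/1863 + 49) = √(91288/1863) = 2*√524906/207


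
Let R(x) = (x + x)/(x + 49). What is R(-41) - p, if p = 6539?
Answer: -26197/4 ≈ -6549.3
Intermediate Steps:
R(x) = 2*x/(49 + x) (R(x) = (2*x)/(49 + x) = 2*x/(49 + x))
R(-41) - p = 2*(-41)/(49 - 41) - 1*6539 = 2*(-41)/8 - 6539 = 2*(-41)*(⅛) - 6539 = -41/4 - 6539 = -26197/4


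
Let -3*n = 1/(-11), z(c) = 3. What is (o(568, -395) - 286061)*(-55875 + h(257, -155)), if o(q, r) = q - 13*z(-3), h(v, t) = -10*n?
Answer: 526488171820/33 ≈ 1.5954e+10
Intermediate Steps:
n = 1/33 (n = -⅓/(-11) = -⅓*(-1/11) = 1/33 ≈ 0.030303)
h(v, t) = -10/33 (h(v, t) = -10*1/33 = -10/33)
o(q, r) = -39 + q (o(q, r) = q - 13*3 = q - 39 = -39 + q)
(o(568, -395) - 286061)*(-55875 + h(257, -155)) = ((-39 + 568) - 286061)*(-55875 - 10/33) = (529 - 286061)*(-1843885/33) = -285532*(-1843885/33) = 526488171820/33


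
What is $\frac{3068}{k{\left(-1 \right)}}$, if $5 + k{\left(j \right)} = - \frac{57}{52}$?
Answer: $- \frac{159536}{317} \approx -503.27$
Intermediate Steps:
$k{\left(j \right)} = - \frac{317}{52}$ ($k{\left(j \right)} = -5 - \frac{57}{52} = - \frac{317}{52}$)
$\frac{3068}{k{\left(-1 \right)}} = \frac{3068}{- \frac{317}{52}} = 3068 \left(- \frac{52}{317}\right) = - \frac{159536}{317}$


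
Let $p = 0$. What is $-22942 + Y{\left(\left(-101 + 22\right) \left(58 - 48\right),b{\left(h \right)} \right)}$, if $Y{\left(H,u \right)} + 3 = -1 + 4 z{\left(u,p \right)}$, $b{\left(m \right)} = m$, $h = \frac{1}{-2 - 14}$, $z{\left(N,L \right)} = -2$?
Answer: $-22954$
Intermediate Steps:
$h = - \frac{1}{16}$ ($h = \frac{1}{-16} = - \frac{1}{16} \approx -0.0625$)
$Y{\left(H,u \right)} = -12$ ($Y{\left(H,u \right)} = -3 + \left(-1 + 4 \left(-2\right)\right) = -3 - 9 = -12$)
$-22942 + Y{\left(\left(-101 + 22\right) \left(58 - 48\right),b{\left(h \right)} \right)} = -22942 - 12 = -22954$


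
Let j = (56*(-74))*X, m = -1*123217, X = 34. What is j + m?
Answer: -264113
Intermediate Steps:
m = -123217
j = -140896 (j = (56*(-74))*34 = -4144*34 = -140896)
j + m = -140896 - 123217 = -264113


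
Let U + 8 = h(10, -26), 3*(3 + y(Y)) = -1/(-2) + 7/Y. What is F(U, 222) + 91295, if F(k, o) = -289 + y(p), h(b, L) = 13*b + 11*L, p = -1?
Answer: 546005/6 ≈ 91001.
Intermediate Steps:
y(Y) = -17/6 + 7/(3*Y) (y(Y) = -3 + (-1/(-2) + 7/Y)/3 = -3 + (-1*(-1/2) + 7/Y)/3 = -3 + (1/2 + 7/Y)/3 = -3 + (1/6 + 7/(3*Y)) = -17/6 + 7/(3*Y))
h(b, L) = 11*L + 13*b
U = -164 (U = -8 + (11*(-26) + 13*10) = -8 + (-286 + 130) = -8 - 156 = -164)
F(k, o) = -1765/6 (F(k, o) = -289 + (1/6)*(14 - 17*(-1))/(-1) = -289 + (1/6)*(-1)*(14 + 17) = -289 + (1/6)*(-1)*31 = -289 - 31/6 = -1765/6)
F(U, 222) + 91295 = -1765/6 + 91295 = 546005/6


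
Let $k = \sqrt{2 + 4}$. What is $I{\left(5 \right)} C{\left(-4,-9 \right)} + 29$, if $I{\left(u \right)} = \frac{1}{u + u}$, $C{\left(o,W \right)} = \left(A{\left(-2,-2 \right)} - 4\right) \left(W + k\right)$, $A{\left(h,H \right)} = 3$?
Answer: $\frac{299}{10} - \frac{\sqrt{6}}{10} \approx 29.655$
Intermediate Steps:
$k = \sqrt{6} \approx 2.4495$
$C{\left(o,W \right)} = - W - \sqrt{6}$ ($C{\left(o,W \right)} = \left(3 - 4\right) \left(W + \sqrt{6}\right) = - (W + \sqrt{6}) = - W - \sqrt{6}$)
$I{\left(u \right)} = \frac{1}{2 u}$
$I{\left(5 \right)} C{\left(-4,-9 \right)} + 29 = \frac{1}{2 \cdot 5} \left(\left(-1\right) \left(-9\right) - \sqrt{6}\right) + 29 = \frac{1}{2} \cdot \frac{1}{5} \left(9 - \sqrt{6}\right) + 29 = \frac{9 - \sqrt{6}}{10} + 29 = \left(\frac{9}{10} - \frac{\sqrt{6}}{10}\right) + 29 = \frac{299}{10} - \frac{\sqrt{6}}{10}$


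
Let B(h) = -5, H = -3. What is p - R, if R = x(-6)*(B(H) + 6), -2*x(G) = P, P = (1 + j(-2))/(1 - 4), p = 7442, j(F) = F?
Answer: 44653/6 ≈ 7442.2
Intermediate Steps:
P = ⅓ (P = (1 - 2)/(1 - 4) = -1/(-3) = -1*(-⅓) = ⅓ ≈ 0.33333)
x(G) = -⅙ (x(G) = -½*⅓ = -⅙)
R = -⅙ (R = -(-5 + 6)/6 = -⅙*1 = -⅙ ≈ -0.16667)
p - R = 7442 - 1*(-⅙) = 7442 + ⅙ = 44653/6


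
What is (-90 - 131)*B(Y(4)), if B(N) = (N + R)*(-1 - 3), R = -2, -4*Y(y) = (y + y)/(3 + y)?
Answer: -14144/7 ≈ -2020.6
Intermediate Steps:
Y(y) = -y/(2*(3 + y)) (Y(y) = -(y + y)/(4*(3 + y)) = -2*y/(4*(3 + y)) = -y/(2*(3 + y)))
B(N) = 8 - 4*N (B(N) = (N - 2)*(-1 - 3) = (-2 + N)*(-4) = 8 - 4*N)
(-90 - 131)*B(Y(4)) = (-90 - 131)*(8 - (-4)*4/(6 + 2*4)) = -221*(8 - (-4)*4/(6 + 8)) = -221*(8 - (-4)*4/14) = -221*(8 - 4*(-2/7)) = -221*(8 + 8/7) = -221*64/7 = -14144/7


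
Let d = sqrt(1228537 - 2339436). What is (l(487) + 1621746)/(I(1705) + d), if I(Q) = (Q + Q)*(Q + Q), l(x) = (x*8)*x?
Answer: 40920423453800/135212710720899 - 3519098*I*sqrt(1110899)/135212710720899 ≈ 0.30264 - 2.7432e-5*I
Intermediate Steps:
l(x) = 8*x**2 (l(x) = (8*x)*x = 8*x**2)
d = I*sqrt(1110899) (d = sqrt(-1110899) = I*sqrt(1110899) ≈ 1054.0*I)
I(Q) = 4*Q**2 (I(Q) = (2*Q)*(2*Q) = 4*Q**2)
(l(487) + 1621746)/(I(1705) + d) = (8*487**2 + 1621746)/(4*1705**2 + I*sqrt(1110899)) = (8*237169 + 1621746)/(4*2907025 + I*sqrt(1110899)) = (1897352 + 1621746)/(11628100 + I*sqrt(1110899)) = 3519098/(11628100 + I*sqrt(1110899))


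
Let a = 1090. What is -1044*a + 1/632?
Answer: -719190719/632 ≈ -1.1380e+6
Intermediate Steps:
-1044*a + 1/632 = -1044*1090 + 1/632 = -1137960 + 1/632 = -719190719/632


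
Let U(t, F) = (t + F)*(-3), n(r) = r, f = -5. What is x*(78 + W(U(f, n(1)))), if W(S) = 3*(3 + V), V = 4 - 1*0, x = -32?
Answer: -3168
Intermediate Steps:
V = 4 (V = 4 + 0 = 4)
U(t, F) = -3*F - 3*t (U(t, F) = (F + t)*(-3) = -3*F - 3*t)
W(S) = 21 (W(S) = 3*(3 + 4) = 3*7 = 21)
x*(78 + W(U(f, n(1)))) = -32*(78 + 21) = -32*99 = -3168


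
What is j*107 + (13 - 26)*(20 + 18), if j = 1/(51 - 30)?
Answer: -10267/21 ≈ -488.90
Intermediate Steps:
j = 1/21 ≈ 0.047619
j*107 + (13 - 26)*(20 + 18) = (1/21)*107 + (13 - 26)*(20 + 18) = 107/21 - 13*38 = 107/21 - 494 = -10267/21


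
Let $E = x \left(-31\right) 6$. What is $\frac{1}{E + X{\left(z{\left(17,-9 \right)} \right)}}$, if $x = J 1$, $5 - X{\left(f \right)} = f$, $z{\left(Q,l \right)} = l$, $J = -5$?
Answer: $\frac{1}{944} \approx 0.0010593$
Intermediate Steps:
$X{\left(f \right)} = 5 - f$
$x = -5$ ($x = \left(-5\right) 1 = -5$)
$E = 930$ ($E = \left(-5\right) \left(-31\right) 6 = 155 \cdot 6 = 930$)
$\frac{1}{E + X{\left(z{\left(17,-9 \right)} \right)}} = \frac{1}{930 + \left(5 - -9\right)} = \frac{1}{930 + \left(5 + 9\right)} = \frac{1}{930 + 14} = \frac{1}{944}$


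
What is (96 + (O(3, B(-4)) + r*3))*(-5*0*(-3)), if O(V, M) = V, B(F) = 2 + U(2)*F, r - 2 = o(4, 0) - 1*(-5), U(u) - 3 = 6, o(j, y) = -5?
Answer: 0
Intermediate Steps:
U(u) = 9 (U(u) = 3 + 6 = 9)
r = 2 (r = 2 + (-5 - 1*(-5)) = 2 + (-5 + 5) = 2 + 0 = 2)
B(F) = 2 + 9*F
(96 + (O(3, B(-4)) + r*3))*(-5*0*(-3)) = (96 + (3 + 2*3))*(-5*0*(-3)) = (96 + (3 + 6))*(0*(-3)) = (96 + 9)*0 = 105*0 = 0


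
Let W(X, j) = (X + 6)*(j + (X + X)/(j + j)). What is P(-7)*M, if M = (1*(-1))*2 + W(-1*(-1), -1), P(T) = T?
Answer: 112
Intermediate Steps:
W(X, j) = (6 + X)*(j + X/j) (W(X, j) = (6 + X)*(j + (2*X)/((2*j))) = (6 + X)*(j + (2*X)*(1/(2*j))) = (6 + X)*(j + X/j))
M = -16 (M = (1*(-1))*2 + ((-1*(-1))² + 6*(-1*(-1)) + (-1)²*(6 - 1*(-1)))/(-1) = -1*2 - (1² + 6*1 + 1*(6 + 1)) = -2 - (1 + 6 + 1*7) = -2 - (1 + 6 + 7) = -2 - 1*14 = -2 - 14 = -16)
P(-7)*M = -7*(-16) = 112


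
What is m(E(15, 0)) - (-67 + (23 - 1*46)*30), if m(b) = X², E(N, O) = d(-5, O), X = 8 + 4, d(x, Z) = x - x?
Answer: 901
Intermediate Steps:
d(x, Z) = 0
X = 12
E(N, O) = 0
m(b) = 144 (m(b) = 12² = 144)
m(E(15, 0)) - (-67 + (23 - 1*46)*30) = 144 - (-67 + (23 - 1*46)*30) = 144 - (-67 + (23 - 46)*30) = 144 - (-67 - 23*30) = 144 - (-67 - 690) = 144 - 1*(-757) = 144 + 757 = 901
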